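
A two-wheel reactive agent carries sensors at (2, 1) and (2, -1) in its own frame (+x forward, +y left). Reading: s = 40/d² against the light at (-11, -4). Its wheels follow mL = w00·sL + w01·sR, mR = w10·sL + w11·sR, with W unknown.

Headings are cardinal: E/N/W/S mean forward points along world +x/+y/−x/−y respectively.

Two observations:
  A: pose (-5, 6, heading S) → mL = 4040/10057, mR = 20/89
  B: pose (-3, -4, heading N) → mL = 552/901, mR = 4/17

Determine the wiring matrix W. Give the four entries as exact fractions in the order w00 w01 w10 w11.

obs A: pose=(-5,6,S) → sL=40/113, sR=40/89, mL=4040/10057, mR=20/89
obs B: pose=(-3,-4,N) → sL=40/53, sR=8/17, mL=552/901, mR=4/17
sensor matrix S = [[40/113, 40/89], [40/53, 8/17]]; det S = -1564160/9061357
solve [mL_A; mL_B] = S·[w00; w01] and [mR_A; mR_B] = S·[w10; w11]:
  w00 = 1/2, w01 = 1/2, w10 = 0, w11 = 1/2

1/2 1/2 0 1/2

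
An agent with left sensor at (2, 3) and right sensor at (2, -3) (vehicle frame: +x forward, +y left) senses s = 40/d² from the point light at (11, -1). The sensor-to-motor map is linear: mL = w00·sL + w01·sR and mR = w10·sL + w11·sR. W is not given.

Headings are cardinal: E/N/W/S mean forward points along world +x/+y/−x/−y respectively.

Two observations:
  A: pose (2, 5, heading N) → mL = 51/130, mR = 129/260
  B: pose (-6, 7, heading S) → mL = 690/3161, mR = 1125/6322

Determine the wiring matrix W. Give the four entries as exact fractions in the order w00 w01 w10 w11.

1 1/2 1/2 1

obs A: pose=(2,5,N) → sL=5/26, sR=2/5, mL=51/130, mR=129/260
obs B: pose=(-6,7,S) → sL=5/29, sR=10/109, mL=690/3161, mR=1125/6322
sensor matrix S = [[5/26, 2/5], [5/29, 10/109]]; det S = -2109/41093
solve [mL_A; mL_B] = S·[w00; w01] and [mR_A; mR_B] = S·[w10; w11]:
  w00 = 1, w01 = 1/2, w10 = 1/2, w11 = 1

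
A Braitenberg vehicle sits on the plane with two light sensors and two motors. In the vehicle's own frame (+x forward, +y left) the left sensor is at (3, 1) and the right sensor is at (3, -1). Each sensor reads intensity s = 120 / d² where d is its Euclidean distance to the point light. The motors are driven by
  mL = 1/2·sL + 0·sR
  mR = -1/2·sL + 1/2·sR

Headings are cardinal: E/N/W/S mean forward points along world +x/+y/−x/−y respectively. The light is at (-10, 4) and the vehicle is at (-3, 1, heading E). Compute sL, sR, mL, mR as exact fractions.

left sensor world pos  = (0, 2); dL² = 104
right sensor world pos = (0, 0); dR² = 116
sL = 120/104 = 15/13
sR = 120/116 = 30/29
mL = 1/2·sL + 0·sR = 15/26
mR = -1/2·sL + 1/2·sR = -45/754

15/13 30/29 15/26 -45/754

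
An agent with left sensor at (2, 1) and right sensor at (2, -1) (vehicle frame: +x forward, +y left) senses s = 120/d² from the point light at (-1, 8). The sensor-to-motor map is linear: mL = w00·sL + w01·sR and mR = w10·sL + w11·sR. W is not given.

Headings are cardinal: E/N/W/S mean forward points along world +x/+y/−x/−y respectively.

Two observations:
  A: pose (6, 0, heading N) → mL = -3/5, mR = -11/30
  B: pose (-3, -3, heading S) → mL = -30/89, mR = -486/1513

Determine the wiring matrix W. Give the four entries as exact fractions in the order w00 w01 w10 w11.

obs A: pose=(6,0,N) → sL=5/3, sR=6/5, mL=-3/5, mR=-11/30
obs B: pose=(-3,-3,S) → sL=12/17, sR=60/89, mL=-30/89, mR=-486/1513
sensor matrix S = [[5/3, 6/5], [12/17, 60/89]]; det S = 2092/7565
solve [mL_A; mL_B] = S·[w00; w01] and [mR_A; mR_B] = S·[w10; w11]:
  w00 = 0, w01 = -1/2, w10 = 1/2, w11 = -1

0 -1/2 1/2 -1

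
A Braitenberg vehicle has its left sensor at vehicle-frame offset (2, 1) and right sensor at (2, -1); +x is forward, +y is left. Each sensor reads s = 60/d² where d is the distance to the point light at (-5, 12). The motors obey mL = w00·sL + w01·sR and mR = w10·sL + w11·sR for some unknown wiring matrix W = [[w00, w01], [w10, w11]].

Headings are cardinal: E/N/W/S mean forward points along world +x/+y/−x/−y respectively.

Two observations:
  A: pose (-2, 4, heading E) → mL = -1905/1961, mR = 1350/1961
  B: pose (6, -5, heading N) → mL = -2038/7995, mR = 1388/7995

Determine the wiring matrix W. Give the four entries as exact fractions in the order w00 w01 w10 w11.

obs A: pose=(-2,4,E) → sL=30/37, sR=30/53, mL=-1905/1961, mR=1350/1961
obs B: pose=(6,-5,N) → sL=12/65, sR=20/123, mL=-2038/7995, mR=1388/7995
sensor matrix S = [[30/37, 30/53], [12/65, 20/123]]; det S = 28576/1045213
solve [mL_A; mL_B] = S·[w00; w01] and [mR_A; mR_B] = S·[w10; w11]:
  w00 = -1/2, w01 = -1, w10 = 1/2, w11 = 1/2

-1/2 -1 1/2 1/2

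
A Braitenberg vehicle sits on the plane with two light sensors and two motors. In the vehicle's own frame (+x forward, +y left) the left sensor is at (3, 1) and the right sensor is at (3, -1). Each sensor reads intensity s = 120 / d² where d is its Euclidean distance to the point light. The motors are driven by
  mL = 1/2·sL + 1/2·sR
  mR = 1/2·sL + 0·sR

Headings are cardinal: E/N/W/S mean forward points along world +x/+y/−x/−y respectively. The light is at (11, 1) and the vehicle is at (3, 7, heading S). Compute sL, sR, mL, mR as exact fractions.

left sensor world pos  = (4, 4); dL² = 58
right sensor world pos = (2, 4); dR² = 90
sL = 120/58 = 60/29
sR = 120/90 = 4/3
mL = 1/2·sL + 1/2·sR = 148/87
mR = 1/2·sL + 0·sR = 30/29

60/29 4/3 148/87 30/29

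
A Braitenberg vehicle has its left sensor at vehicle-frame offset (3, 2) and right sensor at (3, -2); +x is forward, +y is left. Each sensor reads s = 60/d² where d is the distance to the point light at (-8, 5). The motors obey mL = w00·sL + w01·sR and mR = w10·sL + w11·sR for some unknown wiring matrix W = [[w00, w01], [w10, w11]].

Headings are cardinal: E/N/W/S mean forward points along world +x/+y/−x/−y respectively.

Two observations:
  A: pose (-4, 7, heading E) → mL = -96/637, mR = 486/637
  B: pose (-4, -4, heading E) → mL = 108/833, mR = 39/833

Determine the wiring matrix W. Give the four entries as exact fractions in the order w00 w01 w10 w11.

1/2 -1/2 -1/2 1

obs A: pose=(-4,7,E) → sL=12/13, sR=60/49, mL=-96/637, mR=486/637
obs B: pose=(-4,-4,E) → sL=30/49, sR=6/17, mL=108/833, mR=39/833
sensor matrix S = [[12/13, 60/49], [30/49, 6/17]]; det S = -224928/530621
solve [mL_A; mL_B] = S·[w00; w01] and [mR_A; mR_B] = S·[w10; w11]:
  w00 = 1/2, w01 = -1/2, w10 = -1/2, w11 = 1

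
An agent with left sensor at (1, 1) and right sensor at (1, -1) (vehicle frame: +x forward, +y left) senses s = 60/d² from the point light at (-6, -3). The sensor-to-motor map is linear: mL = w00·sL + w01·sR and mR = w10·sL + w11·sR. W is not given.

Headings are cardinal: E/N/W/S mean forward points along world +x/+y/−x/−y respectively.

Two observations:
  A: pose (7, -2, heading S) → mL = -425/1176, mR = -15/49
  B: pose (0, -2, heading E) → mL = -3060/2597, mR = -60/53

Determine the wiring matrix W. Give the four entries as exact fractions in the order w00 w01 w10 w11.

-1/2 -1/2 -1 0

obs A: pose=(7,-2,S) → sL=15/49, sR=5/12, mL=-425/1176, mR=-15/49
obs B: pose=(0,-2,E) → sL=60/53, sR=60/49, mL=-3060/2597, mR=-60/53
sensor matrix S = [[15/49, 5/12], [60/53, 60/49]]; det S = -12325/127253
solve [mL_A; mL_B] = S·[w00; w01] and [mR_A; mR_B] = S·[w10; w11]:
  w00 = -1/2, w01 = -1/2, w10 = -1, w11 = 0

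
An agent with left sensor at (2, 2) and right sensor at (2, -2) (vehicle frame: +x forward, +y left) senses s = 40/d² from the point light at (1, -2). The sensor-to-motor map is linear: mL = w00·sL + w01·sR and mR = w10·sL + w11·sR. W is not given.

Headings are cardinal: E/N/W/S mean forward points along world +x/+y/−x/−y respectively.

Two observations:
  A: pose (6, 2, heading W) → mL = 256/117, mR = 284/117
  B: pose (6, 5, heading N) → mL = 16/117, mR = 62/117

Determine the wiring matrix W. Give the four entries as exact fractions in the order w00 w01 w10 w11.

obs A: pose=(6,2,W) → sL=40/13, sR=8/9, mL=256/117, mR=284/117
obs B: pose=(6,5,N) → sL=4/9, sR=4/13, mL=16/117, mR=62/117
sensor matrix S = [[40/13, 8/9], [4/9, 4/13]]; det S = 7552/13689
solve [mL_A; mL_B] = S·[w00; w01] and [mR_A; mR_B] = S·[w10; w11]:
  w00 = 1, w01 = -1, w10 = 1/2, w11 = 1

1 -1 1/2 1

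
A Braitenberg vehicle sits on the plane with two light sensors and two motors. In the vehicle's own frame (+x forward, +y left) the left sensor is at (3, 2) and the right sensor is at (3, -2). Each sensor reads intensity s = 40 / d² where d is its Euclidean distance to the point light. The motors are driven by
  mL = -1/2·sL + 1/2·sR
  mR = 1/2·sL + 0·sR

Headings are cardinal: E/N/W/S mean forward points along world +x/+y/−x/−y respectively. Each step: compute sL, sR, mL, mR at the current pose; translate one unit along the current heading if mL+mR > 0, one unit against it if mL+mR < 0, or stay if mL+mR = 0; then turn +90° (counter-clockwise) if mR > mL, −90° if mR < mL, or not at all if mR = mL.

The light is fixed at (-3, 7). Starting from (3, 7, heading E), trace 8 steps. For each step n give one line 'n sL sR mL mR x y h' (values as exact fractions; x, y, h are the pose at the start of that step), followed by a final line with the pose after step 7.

0 8/17 8/17 0 4/17 3 7 E
1 20/17 4/9 -56/153 10/17 4 7 N
2 40/17 8/5 -32/85 20/17 4 8 W
3 10/17 2 12/17 5/17 3 8 S
4 40/13 40/13 0 20/13 3 7 W
5 20/29 20/9 200/261 10/29 2 7 S
6 40/13 8 32/13 20/13 2 6 W
7 5 1 -2 5/2 1 6 N
final 1 7 W

n=0: pose=(3,7,E); sL=8/17, sR=8/17; mL=0, mR=4/17; mL+mR=4/17 → advance +1; mR−mL=4/17 → turn +1·90°
n=1: pose=(4,7,N); sL=20/17, sR=4/9; mL=-56/153, mR=10/17; mL+mR=2/9 → advance +1; mR−mL=146/153 → turn +1·90°
n=2: pose=(4,8,W); sL=40/17, sR=8/5; mL=-32/85, mR=20/17; mL+mR=4/5 → advance +1; mR−mL=132/85 → turn +1·90°
n=3: pose=(3,8,S); sL=10/17, sR=2; mL=12/17, mR=5/17; mL+mR=1 → advance +1; mR−mL=-7/17 → turn -1·90°
n=4: pose=(3,7,W); sL=40/13, sR=40/13; mL=0, mR=20/13; mL+mR=20/13 → advance +1; mR−mL=20/13 → turn +1·90°
n=5: pose=(2,7,S); sL=20/29, sR=20/9; mL=200/261, mR=10/29; mL+mR=10/9 → advance +1; mR−mL=-110/261 → turn -1·90°
n=6: pose=(2,6,W); sL=40/13, sR=8; mL=32/13, mR=20/13; mL+mR=4 → advance +1; mR−mL=-12/13 → turn -1·90°
n=7: pose=(1,6,N); sL=5, sR=1; mL=-2, mR=5/2; mL+mR=1/2 → advance +1; mR−mL=9/2 → turn +1·90°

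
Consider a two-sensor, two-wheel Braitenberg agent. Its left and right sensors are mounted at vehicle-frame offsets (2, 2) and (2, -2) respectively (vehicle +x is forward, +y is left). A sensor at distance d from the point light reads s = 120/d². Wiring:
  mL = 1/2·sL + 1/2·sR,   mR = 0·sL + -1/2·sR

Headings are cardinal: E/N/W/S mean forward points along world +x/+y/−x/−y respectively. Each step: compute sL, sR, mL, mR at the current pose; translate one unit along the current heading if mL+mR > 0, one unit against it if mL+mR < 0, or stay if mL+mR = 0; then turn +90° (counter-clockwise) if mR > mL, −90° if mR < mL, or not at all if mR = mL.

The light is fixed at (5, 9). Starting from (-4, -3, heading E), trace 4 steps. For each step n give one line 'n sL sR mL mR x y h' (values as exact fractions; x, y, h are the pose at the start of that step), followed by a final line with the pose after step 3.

0 120/149 24/49 4728/7301 -12/49 -4 -3 E
1 15/29 15/37 495/1073 -15/74 -3 -3 S
2 24/65 120/221 504/1105 -60/221 -3 -4 W
3 60/121 12/17 1236/2057 -6/17 -4 -4 N
final -4 -3 E

n=0: pose=(-4,-3,E); sL=120/149, sR=24/49; mL=4728/7301, mR=-12/49; mL+mR=60/149 → advance +1; mR−mL=-6516/7301 → turn -1·90°
n=1: pose=(-3,-3,S); sL=15/29, sR=15/37; mL=495/1073, mR=-15/74; mL+mR=15/58 → advance +1; mR−mL=-1425/2146 → turn -1·90°
n=2: pose=(-3,-4,W); sL=24/65, sR=120/221; mL=504/1105, mR=-60/221; mL+mR=12/65 → advance +1; mR−mL=-804/1105 → turn -1·90°
n=3: pose=(-4,-4,N); sL=60/121, sR=12/17; mL=1236/2057, mR=-6/17; mL+mR=30/121 → advance +1; mR−mL=-1962/2057 → turn -1·90°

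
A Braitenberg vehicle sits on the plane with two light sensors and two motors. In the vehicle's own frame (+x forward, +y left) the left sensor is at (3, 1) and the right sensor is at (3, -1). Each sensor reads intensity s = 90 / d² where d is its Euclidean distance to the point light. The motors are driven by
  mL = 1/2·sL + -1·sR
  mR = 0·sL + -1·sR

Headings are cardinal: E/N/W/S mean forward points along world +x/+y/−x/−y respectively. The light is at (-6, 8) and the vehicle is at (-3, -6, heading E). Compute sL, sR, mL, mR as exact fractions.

left sensor world pos  = (0, -5); dL² = 205
right sensor world pos = (0, -7); dR² = 261
sL = 90/205 = 18/41
sR = 90/261 = 10/29
mL = 1/2·sL + -1·sR = -149/1189
mR = 0·sL + -1·sR = -10/29

18/41 10/29 -149/1189 -10/29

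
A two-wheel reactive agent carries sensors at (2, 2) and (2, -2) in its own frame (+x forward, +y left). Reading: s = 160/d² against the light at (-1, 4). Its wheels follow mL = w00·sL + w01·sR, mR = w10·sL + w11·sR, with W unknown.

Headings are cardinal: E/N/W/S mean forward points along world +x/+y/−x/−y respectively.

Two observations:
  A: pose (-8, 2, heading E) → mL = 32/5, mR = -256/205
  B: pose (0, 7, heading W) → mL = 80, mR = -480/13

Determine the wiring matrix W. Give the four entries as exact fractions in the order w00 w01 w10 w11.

1 0 -1/2 1/2

obs A: pose=(-8,2,E) → sL=32/5, sR=160/41, mL=32/5, mR=-256/205
obs B: pose=(0,7,W) → sL=80, sR=80/13, mL=80, mR=-480/13
sensor matrix S = [[32/5, 160/41], [80, 80/13]]; det S = -145408/533
solve [mL_A; mL_B] = S·[w00; w01] and [mR_A; mR_B] = S·[w10; w11]:
  w00 = 1, w01 = 0, w10 = -1/2, w11 = 1/2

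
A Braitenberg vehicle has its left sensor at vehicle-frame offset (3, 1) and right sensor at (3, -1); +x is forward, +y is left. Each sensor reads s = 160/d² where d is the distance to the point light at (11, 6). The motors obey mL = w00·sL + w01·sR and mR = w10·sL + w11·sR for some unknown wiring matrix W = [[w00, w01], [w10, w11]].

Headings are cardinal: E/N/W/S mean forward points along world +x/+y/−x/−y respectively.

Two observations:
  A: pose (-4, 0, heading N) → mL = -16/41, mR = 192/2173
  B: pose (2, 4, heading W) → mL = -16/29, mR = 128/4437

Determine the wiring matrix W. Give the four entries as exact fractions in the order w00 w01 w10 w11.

obs A: pose=(-4,0,N) → sL=32/53, sR=32/41, mL=-16/41, mR=192/2173
obs B: pose=(2,4,W) → sL=160/153, sR=32/29, mL=-16/29, mR=128/4437
sensor matrix S = [[32/53, 32/41], [160/153, 32/29]]; det S = -1445888/9641601
solve [mL_A; mL_B] = S·[w00; w01] and [mR_A; mR_B] = S·[w10; w11]:
  w00 = 0, w01 = -1/2, w10 = -1/2, w11 = 1/2

0 -1/2 -1/2 1/2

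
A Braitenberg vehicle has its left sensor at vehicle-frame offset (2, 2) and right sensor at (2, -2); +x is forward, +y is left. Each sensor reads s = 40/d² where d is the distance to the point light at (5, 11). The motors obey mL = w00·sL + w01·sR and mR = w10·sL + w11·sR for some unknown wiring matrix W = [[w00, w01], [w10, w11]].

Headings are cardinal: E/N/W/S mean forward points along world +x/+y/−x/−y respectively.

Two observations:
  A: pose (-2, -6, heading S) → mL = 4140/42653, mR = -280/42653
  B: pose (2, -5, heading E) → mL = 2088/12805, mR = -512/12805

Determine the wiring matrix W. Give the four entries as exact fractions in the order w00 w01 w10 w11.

1/2 1/2 -1/2 1/2

obs A: pose=(-2,-6,S) → sL=20/193, sR=20/221, mL=4140/42653, mR=-280/42653
obs B: pose=(2,-5,E) → sL=40/197, sR=8/65, mL=2088/12805, mR=-512/12805
sensor matrix S = [[20/193, 20/221], [40/197, 8/65]]; det S = -47232/8402641
solve [mL_A; mL_B] = S·[w00; w01] and [mR_A; mR_B] = S·[w10; w11]:
  w00 = 1/2, w01 = 1/2, w10 = -1/2, w11 = 1/2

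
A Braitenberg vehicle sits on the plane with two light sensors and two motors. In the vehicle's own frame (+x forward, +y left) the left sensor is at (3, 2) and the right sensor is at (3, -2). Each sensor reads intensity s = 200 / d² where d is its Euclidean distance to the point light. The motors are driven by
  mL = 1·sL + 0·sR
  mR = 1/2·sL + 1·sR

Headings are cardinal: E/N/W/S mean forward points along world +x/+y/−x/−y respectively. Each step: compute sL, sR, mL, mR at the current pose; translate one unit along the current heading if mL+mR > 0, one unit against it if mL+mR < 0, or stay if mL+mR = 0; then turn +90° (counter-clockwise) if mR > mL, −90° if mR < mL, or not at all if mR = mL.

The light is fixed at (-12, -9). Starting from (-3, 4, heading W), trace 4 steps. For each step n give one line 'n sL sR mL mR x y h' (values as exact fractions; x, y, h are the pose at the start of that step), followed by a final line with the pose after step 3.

0 200/157 200/261 200/157 57500/40977 -3 4 W
1 1 25/17 1 67/34 -4 4 S
2 200/317 200/221 200/317 85500/70057 -4 3 E
3 100/137 100/173 100/137 22350/23701 -3 3 N
final -3 4 W

n=0: pose=(-3,4,W); sL=200/157, sR=200/261; mL=200/157, mR=57500/40977; mL+mR=109700/40977 → advance +1; mR−mL=5300/40977 → turn +1·90°
n=1: pose=(-4,4,S); sL=1, sR=25/17; mL=1, mR=67/34; mL+mR=101/34 → advance +1; mR−mL=33/34 → turn +1·90°
n=2: pose=(-4,3,E); sL=200/317, sR=200/221; mL=200/317, mR=85500/70057; mL+mR=129700/70057 → advance +1; mR−mL=41300/70057 → turn +1·90°
n=3: pose=(-3,3,N); sL=100/137, sR=100/173; mL=100/137, mR=22350/23701; mL+mR=39650/23701 → advance +1; mR−mL=5050/23701 → turn +1·90°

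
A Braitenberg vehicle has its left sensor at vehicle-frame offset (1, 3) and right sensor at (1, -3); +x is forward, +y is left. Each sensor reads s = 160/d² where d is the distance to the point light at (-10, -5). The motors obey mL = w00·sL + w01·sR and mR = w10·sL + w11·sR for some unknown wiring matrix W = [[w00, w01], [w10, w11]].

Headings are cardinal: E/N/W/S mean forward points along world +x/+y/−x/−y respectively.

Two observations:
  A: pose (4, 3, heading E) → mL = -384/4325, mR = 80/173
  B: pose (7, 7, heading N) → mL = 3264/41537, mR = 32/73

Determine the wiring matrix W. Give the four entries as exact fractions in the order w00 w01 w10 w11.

1/2 -1/2 1 0

obs A: pose=(4,3,E) → sL=80/173, sR=16/25, mL=-384/4325, mR=80/173
obs B: pose=(7,7,N) → sL=32/73, sR=160/569, mL=3264/41537, mR=32/73
sensor matrix S = [[80/173, 16/25], [32/73, 160/569]]; det S = -27039744/179647525
solve [mL_A; mL_B] = S·[w00; w01] and [mR_A; mR_B] = S·[w10; w11]:
  w00 = 1/2, w01 = -1/2, w10 = 1, w11 = 0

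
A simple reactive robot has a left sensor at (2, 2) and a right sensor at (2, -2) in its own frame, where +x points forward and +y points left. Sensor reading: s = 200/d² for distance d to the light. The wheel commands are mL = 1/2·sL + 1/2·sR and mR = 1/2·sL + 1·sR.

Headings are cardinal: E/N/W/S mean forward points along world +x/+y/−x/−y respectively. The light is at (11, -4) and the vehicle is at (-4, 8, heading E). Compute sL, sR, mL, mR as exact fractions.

left sensor world pos  = (-2, 10); dL² = 365
right sensor world pos = (-2, 6); dR² = 269
sL = 200/365 = 40/73
sR = 200/269 = 200/269
mL = 1/2·sL + 1/2·sR = 12680/19637
mR = 1/2·sL + 1·sR = 19980/19637

40/73 200/269 12680/19637 19980/19637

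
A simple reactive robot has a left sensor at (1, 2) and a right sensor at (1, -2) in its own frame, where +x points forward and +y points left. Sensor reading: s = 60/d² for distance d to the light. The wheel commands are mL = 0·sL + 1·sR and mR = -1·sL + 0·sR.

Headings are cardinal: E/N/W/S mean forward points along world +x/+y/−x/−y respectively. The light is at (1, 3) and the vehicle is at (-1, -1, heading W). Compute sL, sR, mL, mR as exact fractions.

left sensor world pos  = (-2, -3); dL² = 45
right sensor world pos = (-2, 1); dR² = 13
sL = 60/45 = 4/3
sR = 60/13 = 60/13
mL = 0·sL + 1·sR = 60/13
mR = -1·sL + 0·sR = -4/3

4/3 60/13 60/13 -4/3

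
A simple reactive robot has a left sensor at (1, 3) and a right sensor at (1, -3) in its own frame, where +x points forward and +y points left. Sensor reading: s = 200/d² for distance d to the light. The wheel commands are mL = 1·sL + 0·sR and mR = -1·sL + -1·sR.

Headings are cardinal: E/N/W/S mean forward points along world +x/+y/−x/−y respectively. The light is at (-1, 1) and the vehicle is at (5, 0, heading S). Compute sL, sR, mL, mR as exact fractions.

left sensor world pos  = (8, -1); dL² = 85
right sensor world pos = (2, -1); dR² = 13
sL = 200/85 = 40/17
sR = 200/13 = 200/13
mL = 1·sL + 0·sR = 40/17
mR = -1·sL + -1·sR = -3920/221

40/17 200/13 40/17 -3920/221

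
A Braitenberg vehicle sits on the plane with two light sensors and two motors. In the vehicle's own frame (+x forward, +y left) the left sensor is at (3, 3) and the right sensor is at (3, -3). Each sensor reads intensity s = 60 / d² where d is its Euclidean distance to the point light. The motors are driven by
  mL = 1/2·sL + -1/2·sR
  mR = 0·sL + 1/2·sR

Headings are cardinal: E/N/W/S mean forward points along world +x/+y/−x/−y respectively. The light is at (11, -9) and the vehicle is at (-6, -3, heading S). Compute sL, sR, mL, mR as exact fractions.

left sensor world pos  = (-3, -6); dL² = 205
right sensor world pos = (-9, -6); dR² = 409
sL = 60/205 = 12/41
sR = 60/409 = 60/409
mL = 1/2·sL + -1/2·sR = 1224/16769
mR = 0·sL + 1/2·sR = 30/409

12/41 60/409 1224/16769 30/409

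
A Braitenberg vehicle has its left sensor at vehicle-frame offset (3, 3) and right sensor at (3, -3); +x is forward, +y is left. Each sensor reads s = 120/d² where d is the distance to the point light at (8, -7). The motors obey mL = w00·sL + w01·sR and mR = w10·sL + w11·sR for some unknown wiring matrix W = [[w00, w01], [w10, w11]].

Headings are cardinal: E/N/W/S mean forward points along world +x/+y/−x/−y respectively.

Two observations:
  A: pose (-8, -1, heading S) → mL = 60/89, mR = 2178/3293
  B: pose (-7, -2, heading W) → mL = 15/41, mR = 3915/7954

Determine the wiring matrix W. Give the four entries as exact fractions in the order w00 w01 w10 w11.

1 0 1/2 1

obs A: pose=(-8,-1,S) → sL=60/89, sR=12/37, mL=60/89, mR=2178/3293
obs B: pose=(-7,-2,W) → sL=15/41, sR=30/97, mL=15/41, mR=3915/7954
sensor matrix S = [[60/89, 12/37], [15/41, 30/97]]; det S = 1176660/13096261
solve [mL_A; mL_B] = S·[w00; w01] and [mR_A; mR_B] = S·[w10; w11]:
  w00 = 1, w01 = 0, w10 = 1/2, w11 = 1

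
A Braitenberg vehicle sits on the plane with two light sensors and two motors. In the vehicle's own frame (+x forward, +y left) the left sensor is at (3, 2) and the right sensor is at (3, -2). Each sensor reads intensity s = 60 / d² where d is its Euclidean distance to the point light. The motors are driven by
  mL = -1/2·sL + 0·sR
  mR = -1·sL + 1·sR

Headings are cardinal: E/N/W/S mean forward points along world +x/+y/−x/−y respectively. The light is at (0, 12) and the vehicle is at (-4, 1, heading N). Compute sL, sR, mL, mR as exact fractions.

left sensor world pos  = (-6, 4); dL² = 100
right sensor world pos = (-2, 4); dR² = 68
sL = 60/100 = 3/5
sR = 60/68 = 15/17
mL = -1/2·sL + 0·sR = -3/10
mR = -1·sL + 1·sR = 24/85

3/5 15/17 -3/10 24/85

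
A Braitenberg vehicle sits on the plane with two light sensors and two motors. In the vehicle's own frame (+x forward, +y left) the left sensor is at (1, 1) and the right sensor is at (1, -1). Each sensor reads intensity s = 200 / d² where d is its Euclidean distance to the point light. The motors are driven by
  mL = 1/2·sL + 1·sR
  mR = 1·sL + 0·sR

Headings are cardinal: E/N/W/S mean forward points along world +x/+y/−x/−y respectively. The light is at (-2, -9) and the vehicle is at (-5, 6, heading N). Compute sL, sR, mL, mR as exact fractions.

25/34 10/13 1005/884 25/34

left sensor world pos  = (-6, 7); dL² = 272
right sensor world pos = (-4, 7); dR² = 260
sL = 200/272 = 25/34
sR = 200/260 = 10/13
mL = 1/2·sL + 1·sR = 1005/884
mR = 1·sL + 0·sR = 25/34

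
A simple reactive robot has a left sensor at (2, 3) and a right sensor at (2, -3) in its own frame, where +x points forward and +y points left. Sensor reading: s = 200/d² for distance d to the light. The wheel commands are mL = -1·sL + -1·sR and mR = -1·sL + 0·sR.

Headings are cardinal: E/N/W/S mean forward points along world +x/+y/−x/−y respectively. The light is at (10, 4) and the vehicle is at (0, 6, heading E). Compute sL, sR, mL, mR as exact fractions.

left sensor world pos  = (2, 9); dL² = 89
right sensor world pos = (2, 3); dR² = 65
sL = 200/89 = 200/89
sR = 200/65 = 40/13
mL = -1·sL + -1·sR = -6160/1157
mR = -1·sL + 0·sR = -200/89

200/89 40/13 -6160/1157 -200/89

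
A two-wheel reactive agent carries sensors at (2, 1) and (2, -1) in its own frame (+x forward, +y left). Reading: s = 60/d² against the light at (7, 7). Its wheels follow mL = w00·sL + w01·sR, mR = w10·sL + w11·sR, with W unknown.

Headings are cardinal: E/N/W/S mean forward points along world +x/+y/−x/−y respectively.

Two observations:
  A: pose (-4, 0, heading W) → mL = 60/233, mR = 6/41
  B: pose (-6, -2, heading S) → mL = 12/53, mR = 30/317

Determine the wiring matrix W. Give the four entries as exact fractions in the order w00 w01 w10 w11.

1 0 0 1/2

obs A: pose=(-4,0,W) → sL=60/233, sR=12/41, mL=60/233, mR=6/41
obs B: pose=(-6,-2,S) → sL=12/53, sR=60/317, mL=12/53, mR=30/317
sensor matrix S = [[60/233, 12/41], [12/53, 60/317]]; det S = -2813184/160499953
solve [mL_A; mL_B] = S·[w00; w01] and [mR_A; mR_B] = S·[w10; w11]:
  w00 = 1, w01 = 0, w10 = 0, w11 = 1/2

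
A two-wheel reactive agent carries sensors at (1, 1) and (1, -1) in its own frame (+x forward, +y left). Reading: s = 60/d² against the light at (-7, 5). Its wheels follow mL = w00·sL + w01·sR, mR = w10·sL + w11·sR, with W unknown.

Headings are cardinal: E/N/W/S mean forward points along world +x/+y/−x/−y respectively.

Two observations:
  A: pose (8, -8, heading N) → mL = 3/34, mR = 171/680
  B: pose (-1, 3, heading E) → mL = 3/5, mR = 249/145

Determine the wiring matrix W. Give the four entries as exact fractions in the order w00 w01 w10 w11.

obs A: pose=(8,-8,N) → sL=3/17, sR=3/20, mL=3/34, mR=171/680
obs B: pose=(-1,3,E) → sL=6/5, sR=30/29, mL=3/5, mR=249/145
sensor matrix S = [[3/17, 3/20], [6/5, 30/29]]; det S = 63/24650
solve [mL_A; mL_B] = S·[w00; w01] and [mR_A; mR_B] = S·[w10; w11]:
  w00 = 1/2, w01 = 0, w10 = 1, w11 = 1/2

1/2 0 1 1/2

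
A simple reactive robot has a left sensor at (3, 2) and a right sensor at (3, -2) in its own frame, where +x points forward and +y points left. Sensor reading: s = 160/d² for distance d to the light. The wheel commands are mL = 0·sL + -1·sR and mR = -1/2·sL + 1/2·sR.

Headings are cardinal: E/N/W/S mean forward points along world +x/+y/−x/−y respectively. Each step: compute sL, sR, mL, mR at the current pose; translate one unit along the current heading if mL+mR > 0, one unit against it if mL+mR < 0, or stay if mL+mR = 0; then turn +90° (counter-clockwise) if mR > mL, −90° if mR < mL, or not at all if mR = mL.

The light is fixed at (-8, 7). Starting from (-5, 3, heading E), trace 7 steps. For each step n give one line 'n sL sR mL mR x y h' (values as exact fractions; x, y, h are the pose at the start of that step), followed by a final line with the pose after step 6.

n=0: pose=(-5,3,E); sL=4, sR=20/9; mL=-20/9, mR=-8/9; mL+mR=-28/9 → advance -1; mR−mL=4/3 → turn +1·90°
n=1: pose=(-6,3,N); sL=160, sR=160/17; mL=-160/17, mR=-1280/17; mL+mR=-1440/17 → advance -1; mR−mL=-1120/17 → turn -1·90°
n=2: pose=(-6,2,E); sL=80/17, sR=80/37; mL=-80/37, mR=-800/629; mL+mR=-2160/629 → advance -1; mR−mL=560/629 → turn +1·90°
n=3: pose=(-7,2,N); sL=32, sR=160/13; mL=-160/13, mR=-128/13; mL+mR=-288/13 → advance -1; mR−mL=32/13 → turn +1·90°
n=4: pose=(-7,1,W); sL=40/17, sR=8; mL=-8, mR=48/17; mL+mR=-88/17 → advance -1; mR−mL=184/17 → turn +1·90°
n=5: pose=(-6,1,S); sL=160/97, sR=160/81; mL=-160/81, mR=1280/7857; mL+mR=-14240/7857 → advance -1; mR−mL=5600/2619 → turn +1·90°
n=6: pose=(-6,2,E); sL=80/17, sR=80/37; mL=-80/37, mR=-800/629; mL+mR=-2160/629 → advance -1; mR−mL=560/629 → turn +1·90°

0 4 20/9 -20/9 -8/9 -5 3 E
1 160 160/17 -160/17 -1280/17 -6 3 N
2 80/17 80/37 -80/37 -800/629 -6 2 E
3 32 160/13 -160/13 -128/13 -7 2 N
4 40/17 8 -8 48/17 -7 1 W
5 160/97 160/81 -160/81 1280/7857 -6 1 S
6 80/17 80/37 -80/37 -800/629 -6 2 E
final -7 2 N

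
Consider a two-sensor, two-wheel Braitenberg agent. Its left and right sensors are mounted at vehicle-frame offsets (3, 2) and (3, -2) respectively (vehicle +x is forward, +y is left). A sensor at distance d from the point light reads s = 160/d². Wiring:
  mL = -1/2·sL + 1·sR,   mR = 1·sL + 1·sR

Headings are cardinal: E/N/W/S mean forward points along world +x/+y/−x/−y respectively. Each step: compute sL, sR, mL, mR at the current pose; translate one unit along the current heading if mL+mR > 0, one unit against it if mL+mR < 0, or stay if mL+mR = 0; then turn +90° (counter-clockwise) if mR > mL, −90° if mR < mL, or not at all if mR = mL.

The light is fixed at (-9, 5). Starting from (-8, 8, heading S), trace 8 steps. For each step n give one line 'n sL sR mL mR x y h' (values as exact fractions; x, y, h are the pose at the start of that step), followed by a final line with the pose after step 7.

n=0: pose=(-8,8,S); sL=160/9, sR=160; mL=1360/9, mR=1600/9; mL+mR=2960/9 → advance +1; mR−mL=80/3 → turn +1·90°
n=1: pose=(-8,7,E); sL=5, sR=10; mL=15/2, mR=15; mL+mR=45/2 → advance +1; mR−mL=15/2 → turn +1·90°
n=2: pose=(-7,7,N); sL=32/5, sR=160/41; mL=144/205, mR=2112/205; mL+mR=2256/205 → advance +1; mR−mL=48/5 → turn +1·90°
n=3: pose=(-7,8,W); sL=80, sR=80/13; mL=-440/13, mR=1120/13; mL+mR=680/13 → advance +1; mR−mL=120 → turn +1·90°
n=4: pose=(-8,8,S); sL=160/9, sR=160; mL=1360/9, mR=1600/9; mL+mR=2960/9 → advance +1; mR−mL=80/3 → turn +1·90°
n=5: pose=(-8,7,E); sL=5, sR=10; mL=15/2, mR=15; mL+mR=45/2 → advance +1; mR−mL=15/2 → turn +1·90°
n=6: pose=(-7,7,N); sL=32/5, sR=160/41; mL=144/205, mR=2112/205; mL+mR=2256/205 → advance +1; mR−mL=48/5 → turn +1·90°
n=7: pose=(-7,8,W); sL=80, sR=80/13; mL=-440/13, mR=1120/13; mL+mR=680/13 → advance +1; mR−mL=120 → turn +1·90°

0 160/9 160 1360/9 1600/9 -8 8 S
1 5 10 15/2 15 -8 7 E
2 32/5 160/41 144/205 2112/205 -7 7 N
3 80 80/13 -440/13 1120/13 -7 8 W
4 160/9 160 1360/9 1600/9 -8 8 S
5 5 10 15/2 15 -8 7 E
6 32/5 160/41 144/205 2112/205 -7 7 N
7 80 80/13 -440/13 1120/13 -7 8 W
final -8 8 S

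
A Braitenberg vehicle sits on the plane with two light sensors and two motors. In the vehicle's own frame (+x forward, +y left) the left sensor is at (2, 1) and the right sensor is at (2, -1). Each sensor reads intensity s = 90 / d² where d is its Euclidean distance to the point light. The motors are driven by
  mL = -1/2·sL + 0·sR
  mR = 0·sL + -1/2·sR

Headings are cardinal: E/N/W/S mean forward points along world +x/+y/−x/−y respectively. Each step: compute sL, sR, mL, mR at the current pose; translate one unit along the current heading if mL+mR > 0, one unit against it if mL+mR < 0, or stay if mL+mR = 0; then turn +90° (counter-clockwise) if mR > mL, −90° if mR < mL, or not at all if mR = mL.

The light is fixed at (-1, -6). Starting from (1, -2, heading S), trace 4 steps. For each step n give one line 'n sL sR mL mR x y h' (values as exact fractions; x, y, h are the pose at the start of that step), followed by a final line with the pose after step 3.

n=0: pose=(1,-2,S); sL=90/13, sR=18; mL=-45/13, mR=-9; mL+mR=-162/13 → advance -1; mR−mL=-72/13 → turn -1·90°
n=1: pose=(1,-1,W); sL=45/8, sR=5/2; mL=-45/16, mR=-5/4; mL+mR=-65/16 → advance -1; mR−mL=25/16 → turn +1·90°
n=2: pose=(2,-1,S); sL=18/5, sR=90/13; mL=-9/5, mR=-45/13; mL+mR=-342/65 → advance -1; mR−mL=-108/65 → turn -1·90°
n=3: pose=(2,0,W); sL=45/13, sR=9/5; mL=-45/26, mR=-9/10; mL+mR=-171/65 → advance -1; mR−mL=54/65 → turn +1·90°

0 90/13 18 -45/13 -9 1 -2 S
1 45/8 5/2 -45/16 -5/4 1 -1 W
2 18/5 90/13 -9/5 -45/13 2 -1 S
3 45/13 9/5 -45/26 -9/10 2 0 W
final 3 0 S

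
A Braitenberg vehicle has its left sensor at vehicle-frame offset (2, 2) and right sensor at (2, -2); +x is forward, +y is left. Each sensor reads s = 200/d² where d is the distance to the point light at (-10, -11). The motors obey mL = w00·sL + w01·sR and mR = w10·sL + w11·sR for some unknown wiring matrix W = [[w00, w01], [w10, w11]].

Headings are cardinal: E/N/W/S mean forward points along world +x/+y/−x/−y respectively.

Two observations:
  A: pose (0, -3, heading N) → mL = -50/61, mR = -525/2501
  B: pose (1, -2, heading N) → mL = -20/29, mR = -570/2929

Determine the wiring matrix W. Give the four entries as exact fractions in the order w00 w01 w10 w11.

obs A: pose=(0,-3,N) → sL=50/41, sR=50/61, mL=-50/61, mR=-525/2501
obs B: pose=(1,-2,N) → sL=100/101, sR=20/29, mL=-20/29, mR=-570/2929
sensor matrix S = [[50/41, 50/61], [100/101, 20/29]]; det S = 216000/7325429
solve [mL_A; mL_B] = S·[w00; w01] and [mR_A; mR_B] = S·[w10; w11]:
  w00 = 0, w01 = -1, w10 = 1/2, w11 = -1

0 -1 1/2 -1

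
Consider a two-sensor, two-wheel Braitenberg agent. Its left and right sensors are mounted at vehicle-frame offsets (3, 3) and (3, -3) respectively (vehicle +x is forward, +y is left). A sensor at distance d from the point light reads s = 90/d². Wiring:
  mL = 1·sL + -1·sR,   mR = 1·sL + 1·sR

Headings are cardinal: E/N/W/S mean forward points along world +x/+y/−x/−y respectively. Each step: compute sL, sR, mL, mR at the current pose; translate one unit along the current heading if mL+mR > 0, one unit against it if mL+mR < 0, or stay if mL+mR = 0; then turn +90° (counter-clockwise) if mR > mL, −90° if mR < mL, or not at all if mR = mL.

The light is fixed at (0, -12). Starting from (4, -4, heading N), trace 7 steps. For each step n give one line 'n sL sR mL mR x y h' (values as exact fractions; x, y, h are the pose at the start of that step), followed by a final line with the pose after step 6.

n=0: pose=(4,-4,N); sL=45/61, sR=9/17; mL=216/1037, mR=1314/1037; mL+mR=90/61 → advance +1; mR−mL=18/17 → turn +1·90°
n=1: pose=(4,-3,W); sL=90/37, sR=18/29; mL=1944/1073, mR=3276/1073; mL+mR=180/37 → advance +1; mR−mL=36/29 → turn +1·90°
n=2: pose=(3,-3,S); sL=5/4, sR=5/2; mL=-5/4, mR=15/4; mL+mR=5/2 → advance +1; mR−mL=5 → turn +1·90°
n=3: pose=(3,-4,E); sL=90/157, sR=90/61; mL=-8640/9577, mR=19620/9577; mL+mR=180/157 → advance +1; mR−mL=180/61 → turn +1·90°
n=4: pose=(4,-4,N); sL=45/61, sR=9/17; mL=216/1037, mR=1314/1037; mL+mR=90/61 → advance +1; mR−mL=18/17 → turn +1·90°
n=5: pose=(4,-3,W); sL=90/37, sR=18/29; mL=1944/1073, mR=3276/1073; mL+mR=180/37 → advance +1; mR−mL=36/29 → turn +1·90°
n=6: pose=(3,-3,S); sL=5/4, sR=5/2; mL=-5/4, mR=15/4; mL+mR=5/2 → advance +1; mR−mL=5 → turn +1·90°

0 45/61 9/17 216/1037 1314/1037 4 -4 N
1 90/37 18/29 1944/1073 3276/1073 4 -3 W
2 5/4 5/2 -5/4 15/4 3 -3 S
3 90/157 90/61 -8640/9577 19620/9577 3 -4 E
4 45/61 9/17 216/1037 1314/1037 4 -4 N
5 90/37 18/29 1944/1073 3276/1073 4 -3 W
6 5/4 5/2 -5/4 15/4 3 -3 S
final 3 -4 E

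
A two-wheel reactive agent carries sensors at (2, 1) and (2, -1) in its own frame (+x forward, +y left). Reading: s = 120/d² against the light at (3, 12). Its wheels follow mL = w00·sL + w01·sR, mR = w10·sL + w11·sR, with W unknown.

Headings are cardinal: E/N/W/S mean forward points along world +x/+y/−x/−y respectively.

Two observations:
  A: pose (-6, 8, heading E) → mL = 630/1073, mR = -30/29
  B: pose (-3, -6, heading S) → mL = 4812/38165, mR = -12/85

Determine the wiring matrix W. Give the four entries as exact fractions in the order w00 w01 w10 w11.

obs A: pose=(-6,8,E) → sL=60/29, sR=60/37, mL=630/1073, mR=-30/29
obs B: pose=(-3,-6,S) → sL=24/85, sR=120/449, mL=4812/38165, mR=-12/85
sensor matrix S = [[60/29, 60/37], [24/85, 120/449]]; det S = 778752/8190209
solve [mL_A; mL_B] = S·[w00; w01] and [mR_A; mR_B] = S·[w10; w11]:
  w00 = -1/2, w01 = 1, w10 = -1/2, w11 = 0

-1/2 1 -1/2 0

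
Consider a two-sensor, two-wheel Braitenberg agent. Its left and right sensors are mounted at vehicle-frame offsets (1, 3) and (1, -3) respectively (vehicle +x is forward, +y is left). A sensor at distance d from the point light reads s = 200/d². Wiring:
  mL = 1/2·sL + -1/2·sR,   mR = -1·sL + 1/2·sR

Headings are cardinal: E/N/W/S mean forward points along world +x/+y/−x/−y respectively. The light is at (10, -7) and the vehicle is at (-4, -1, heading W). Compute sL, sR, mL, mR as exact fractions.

100/117 100/153 200/1989 -350/663

left sensor world pos  = (-5, -4); dL² = 234
right sensor world pos = (-5, 2); dR² = 306
sL = 200/234 = 100/117
sR = 200/306 = 100/153
mL = 1/2·sL + -1/2·sR = 200/1989
mR = -1·sL + 1/2·sR = -350/663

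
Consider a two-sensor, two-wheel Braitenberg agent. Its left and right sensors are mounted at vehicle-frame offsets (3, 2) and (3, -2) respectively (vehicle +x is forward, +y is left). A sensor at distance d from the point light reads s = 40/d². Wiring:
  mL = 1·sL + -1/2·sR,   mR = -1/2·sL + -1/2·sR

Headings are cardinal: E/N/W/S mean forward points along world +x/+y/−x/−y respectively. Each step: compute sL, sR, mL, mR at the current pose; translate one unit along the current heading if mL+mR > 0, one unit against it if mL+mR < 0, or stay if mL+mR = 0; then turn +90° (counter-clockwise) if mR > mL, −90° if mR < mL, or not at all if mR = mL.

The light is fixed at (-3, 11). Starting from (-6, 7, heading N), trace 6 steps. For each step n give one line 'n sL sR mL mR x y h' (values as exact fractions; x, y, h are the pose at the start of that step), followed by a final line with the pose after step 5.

n=0: pose=(-6,7,N); sL=20/13, sR=20; mL=-110/13, mR=-140/13; mL+mR=-250/13 → advance -1; mR−mL=-30/13 → turn -1·90°
n=1: pose=(-6,6,E); sL=40/9, sR=40/49; mL=1780/441, mR=-1160/441; mL+mR=620/441 → advance +1; mR−mL=-20/3 → turn -1·90°
n=2: pose=(-5,6,S); sL=5/8, sR=1/2; mL=3/8, mR=-9/16; mL+mR=-3/16 → advance -1; mR−mL=-15/16 → turn -1·90°
n=3: pose=(-5,7,W); sL=40/61, sR=40/29; mL=-60/1769, mR=-1800/1769; mL+mR=-1860/1769 → advance -1; mR−mL=-60/61 → turn -1·90°
n=4: pose=(-4,7,N); sL=4, sR=20; mL=-6, mR=-12; mL+mR=-18 → advance -1; mR−mL=-6 → turn -1·90°
n=5: pose=(-4,6,E); sL=40/13, sR=40/53; mL=1860/689, mR=-1320/689; mL+mR=540/689 → advance +1; mR−mL=-60/13 → turn -1·90°

0 20/13 20 -110/13 -140/13 -6 7 N
1 40/9 40/49 1780/441 -1160/441 -6 6 E
2 5/8 1/2 3/8 -9/16 -5 6 S
3 40/61 40/29 -60/1769 -1800/1769 -5 7 W
4 4 20 -6 -12 -4 7 N
5 40/13 40/53 1860/689 -1320/689 -4 6 E
final -3 6 S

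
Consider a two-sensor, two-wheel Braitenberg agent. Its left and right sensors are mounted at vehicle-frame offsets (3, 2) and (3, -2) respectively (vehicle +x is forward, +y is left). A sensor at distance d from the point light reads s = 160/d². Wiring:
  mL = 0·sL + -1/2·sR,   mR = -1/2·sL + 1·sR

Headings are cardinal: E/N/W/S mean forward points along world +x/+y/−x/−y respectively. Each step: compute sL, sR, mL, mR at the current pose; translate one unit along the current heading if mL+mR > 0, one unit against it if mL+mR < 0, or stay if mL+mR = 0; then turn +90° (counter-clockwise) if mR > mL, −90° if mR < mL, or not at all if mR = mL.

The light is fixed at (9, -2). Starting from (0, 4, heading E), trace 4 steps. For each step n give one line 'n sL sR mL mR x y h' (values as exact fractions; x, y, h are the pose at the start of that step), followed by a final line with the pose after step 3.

n=0: pose=(0,4,E); sL=8/5, sR=40/13; mL=-20/13, mR=148/65; mL+mR=48/65 → advance +1; mR−mL=248/65 → turn +1·90°
n=1: pose=(1,4,N); sL=160/181, sR=160/117; mL=-80/117, mR=19600/21177; mL+mR=5120/21177 → advance +1; mR−mL=11360/7059 → turn +1·90°
n=2: pose=(1,5,W); sL=80/73, sR=80/101; mL=-40/101, mR=1800/7373; mL+mR=-1120/7373 → advance -1; mR−mL=4720/7373 → turn +1·90°
n=3: pose=(2,5,S); sL=160/41, sR=160/97; mL=-80/97, mR=-1200/3977; mL+mR=-4480/3977 → advance -1; mR−mL=2080/3977 → turn +1·90°

0 8/5 40/13 -20/13 148/65 0 4 E
1 160/181 160/117 -80/117 19600/21177 1 4 N
2 80/73 80/101 -40/101 1800/7373 1 5 W
3 160/41 160/97 -80/97 -1200/3977 2 5 S
final 2 6 E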